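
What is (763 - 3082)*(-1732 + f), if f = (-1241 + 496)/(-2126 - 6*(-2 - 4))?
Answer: 1678554813/418 ≈ 4.0157e+6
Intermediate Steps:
f = 149/418 (f = -745/(-2126 - 6*(-6)) = -745/(-2126 + 36) = -745/(-2090) = -745*(-1/2090) = 149/418 ≈ 0.35646)
(763 - 3082)*(-1732 + f) = (763 - 3082)*(-1732 + 149/418) = -2319*(-723827/418) = 1678554813/418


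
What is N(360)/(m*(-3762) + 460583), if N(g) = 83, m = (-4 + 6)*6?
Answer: 83/415439 ≈ 0.00019979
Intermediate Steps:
m = 12 (m = 2*6 = 12)
N(360)/(m*(-3762) + 460583) = 83/(12*(-3762) + 460583) = 83/(-45144 + 460583) = 83/415439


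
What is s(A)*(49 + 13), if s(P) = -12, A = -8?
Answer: -744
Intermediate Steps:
s(A)*(49 + 13) = -12*(49 + 13) = -12*62 = -744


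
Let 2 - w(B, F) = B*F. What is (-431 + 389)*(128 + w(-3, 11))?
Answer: -6846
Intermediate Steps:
w(B, F) = 2 - B*F
(-431 + 389)*(128 + w(-3, 11)) = (-431 + 389)*(128 + (2 - 1*(-3)*11)) = -42*(128 + (2 + 33)) = -42*(128 + 35) = -42*163 = -6846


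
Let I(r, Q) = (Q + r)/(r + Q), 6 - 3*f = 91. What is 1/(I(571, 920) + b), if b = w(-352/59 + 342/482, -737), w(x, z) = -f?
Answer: 3/88 ≈ 0.034091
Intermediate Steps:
f = -85/3 (f = 2 - ⅓*91 = 2 - 91/3 = -85/3 ≈ -28.333)
w(x, z) = 85/3 (w(x, z) = -1*(-85/3) = 85/3)
I(r, Q) = 1 (I(r, Q) = (Q + r)/(Q + r) = 1)
b = 85/3 ≈ 28.333
1/(I(571, 920) + b) = 1/(1 + 85/3) = 1/(88/3) = 3/88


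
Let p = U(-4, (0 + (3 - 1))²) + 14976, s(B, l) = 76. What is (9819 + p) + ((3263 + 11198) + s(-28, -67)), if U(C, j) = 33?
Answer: 39365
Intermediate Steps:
p = 15009 (p = 33 + 14976 = 15009)
(9819 + p) + ((3263 + 11198) + s(-28, -67)) = (9819 + 15009) + ((3263 + 11198) + 76) = 24828 + (14461 + 76) = 24828 + 14537 = 39365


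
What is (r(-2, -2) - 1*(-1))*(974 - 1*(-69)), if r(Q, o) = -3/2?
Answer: -1043/2 ≈ -521.50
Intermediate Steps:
r(Q, o) = -3/2 (r(Q, o) = -3*½ = -3/2)
(r(-2, -2) - 1*(-1))*(974 - 1*(-69)) = (-3/2 - 1*(-1))*(974 - 1*(-69)) = (-3/2 + 1)*(974 + 69) = -½*1043 = -1043/2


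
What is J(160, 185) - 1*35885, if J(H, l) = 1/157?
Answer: -5633944/157 ≈ -35885.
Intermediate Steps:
J(H, l) = 1/157
J(160, 185) - 1*35885 = 1/157 - 1*35885 = 1/157 - 35885 = -5633944/157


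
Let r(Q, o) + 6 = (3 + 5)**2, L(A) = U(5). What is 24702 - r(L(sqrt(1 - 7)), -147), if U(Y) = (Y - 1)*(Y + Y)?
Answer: 24644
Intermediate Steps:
U(Y) = 2*Y*(-1 + Y) (U(Y) = (-1 + Y)*(2*Y) = 2*Y*(-1 + Y))
L(A) = 40 (L(A) = 2*5*(-1 + 5) = 2*5*4 = 40)
r(Q, o) = 58 (r(Q, o) = -6 + (3 + 5)**2 = -6 + 8**2 = -6 + 64 = 58)
24702 - r(L(sqrt(1 - 7)), -147) = 24702 - 1*58 = 24702 - 58 = 24644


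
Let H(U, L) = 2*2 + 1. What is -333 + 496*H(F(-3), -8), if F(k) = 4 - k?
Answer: 2147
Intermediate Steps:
H(U, L) = 5 (H(U, L) = 4 + 1 = 5)
-333 + 496*H(F(-3), -8) = -333 + 496*5 = -333 + 2480 = 2147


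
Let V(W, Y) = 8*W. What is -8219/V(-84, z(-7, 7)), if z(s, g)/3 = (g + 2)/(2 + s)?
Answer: 8219/672 ≈ 12.231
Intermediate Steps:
z(s, g) = 3*(2 + g)/(2 + s) (z(s, g) = 3*((g + 2)/(2 + s)) = 3*((2 + g)/(2 + s)) = 3*(2 + g)/(2 + s))
-8219/V(-84, z(-7, 7)) = -8219/(8*(-84)) = -8219/(-672) = -8219*(-1/672) = 8219/672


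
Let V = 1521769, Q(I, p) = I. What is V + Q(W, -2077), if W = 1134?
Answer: 1522903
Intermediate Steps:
V + Q(W, -2077) = 1521769 + 1134 = 1522903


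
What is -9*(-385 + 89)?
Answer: 2664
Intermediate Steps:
-9*(-385 + 89) = -9*(-296) = 2664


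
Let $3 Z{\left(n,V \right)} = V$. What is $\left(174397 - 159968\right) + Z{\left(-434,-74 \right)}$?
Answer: $\frac{43213}{3} \approx 14404.0$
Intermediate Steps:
$Z{\left(n,V \right)} = \frac{V}{3}$
$\left(174397 - 159968\right) + Z{\left(-434,-74 \right)} = \left(174397 - 159968\right) + \frac{1}{3} \left(-74\right) = 14429 - \frac{74}{3} = \frac{43213}{3}$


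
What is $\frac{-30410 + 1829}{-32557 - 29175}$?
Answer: $\frac{28581}{61732} \approx 0.46299$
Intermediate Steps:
$\frac{-30410 + 1829}{-32557 - 29175} = - \frac{28581}{-61732} = \left(-28581\right) \left(- \frac{1}{61732}\right) = \frac{28581}{61732}$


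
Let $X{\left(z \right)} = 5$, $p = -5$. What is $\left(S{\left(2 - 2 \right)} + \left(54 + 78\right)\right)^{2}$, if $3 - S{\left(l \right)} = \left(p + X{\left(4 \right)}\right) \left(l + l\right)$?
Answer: $18225$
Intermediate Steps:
$S{\left(l \right)} = 3$ ($S{\left(l \right)} = 3 - \left(-5 + 5\right) \left(l + l\right) = 3 - 0 \cdot 2 l = 3 - 0 = 3 + 0 = 3$)
$\left(S{\left(2 - 2 \right)} + \left(54 + 78\right)\right)^{2} = \left(3 + \left(54 + 78\right)\right)^{2} = \left(3 + 132\right)^{2} = 135^{2} = 18225$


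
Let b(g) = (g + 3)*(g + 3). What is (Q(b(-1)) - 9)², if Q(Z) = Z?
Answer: 25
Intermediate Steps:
b(g) = (3 + g)² (b(g) = (3 + g)*(3 + g) = (3 + g)²)
(Q(b(-1)) - 9)² = ((3 - 1)² - 9)² = (2² - 9)² = (4 - 9)² = (-5)² = 25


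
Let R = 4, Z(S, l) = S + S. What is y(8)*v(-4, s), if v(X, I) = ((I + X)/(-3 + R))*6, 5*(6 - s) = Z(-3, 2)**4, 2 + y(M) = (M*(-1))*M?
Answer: 509256/5 ≈ 1.0185e+5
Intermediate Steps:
Z(S, l) = 2*S
y(M) = -2 - M**2 (y(M) = -2 + (M*(-1))*M = -2 + (-M)*M = -2 - M**2)
s = -1266/5 (s = 6 - (2*(-3))**4/5 = 6 - 1/5*(-6)**4 = 6 - 1/5*1296 = 6 - 1296/5 = -1266/5 ≈ -253.20)
v(X, I) = 6*I + 6*X (v(X, I) = ((I + X)/(-3 + 4))*6 = ((I + X)/1)*6 = ((I + X)*1)*6 = (I + X)*6 = 6*I + 6*X)
y(8)*v(-4, s) = (-2 - 1*8**2)*(6*(-1266/5) + 6*(-4)) = (-2 - 1*64)*(-7596/5 - 24) = (-2 - 64)*(-7716/5) = -66*(-7716/5) = 509256/5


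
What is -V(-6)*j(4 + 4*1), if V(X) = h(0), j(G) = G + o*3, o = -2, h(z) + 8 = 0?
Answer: 16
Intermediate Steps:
h(z) = -8 (h(z) = -8 + 0 = -8)
j(G) = -6 + G (j(G) = G - 2*3 = G - 6 = -6 + G)
V(X) = -8
-V(-6)*j(4 + 4*1) = -(-8)*(-6 + (4 + 4*1)) = -(-8)*(-6 + (4 + 4)) = -(-8)*(-6 + 8) = -(-8)*2 = -1*(-16) = 16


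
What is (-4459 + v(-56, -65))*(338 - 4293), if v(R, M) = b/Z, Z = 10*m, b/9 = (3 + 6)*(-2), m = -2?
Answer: 35206619/2 ≈ 1.7603e+7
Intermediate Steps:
b = -162 (b = 9*((3 + 6)*(-2)) = 9*(9*(-2)) = 9*(-18) = -162)
Z = -20 (Z = 10*(-2) = -20)
v(R, M) = 81/10 (v(R, M) = -162/(-20) = -162*(-1/20) = 81/10)
(-4459 + v(-56, -65))*(338 - 4293) = (-4459 + 81/10)*(338 - 4293) = -44509/10*(-3955) = 35206619/2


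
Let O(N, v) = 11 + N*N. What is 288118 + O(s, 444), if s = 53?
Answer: 290938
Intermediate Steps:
O(N, v) = 11 + N**2
288118 + O(s, 444) = 288118 + (11 + 53**2) = 288118 + (11 + 2809) = 288118 + 2820 = 290938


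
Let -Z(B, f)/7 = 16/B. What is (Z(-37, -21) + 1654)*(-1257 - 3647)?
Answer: -300664240/37 ≈ -8.1261e+6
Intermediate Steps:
Z(B, f) = -112/B
(Z(-37, -21) + 1654)*(-1257 - 3647) = (-112/(-37) + 1654)*(-1257 - 3647) = (-112*(-1/37) + 1654)*(-4904) = (112/37 + 1654)*(-4904) = (61310/37)*(-4904) = -300664240/37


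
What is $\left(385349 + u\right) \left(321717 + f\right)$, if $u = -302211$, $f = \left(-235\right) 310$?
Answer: $20690304646$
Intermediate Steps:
$f = -72850$
$\left(385349 + u\right) \left(321717 + f\right) = \left(385349 - 302211\right) \left(321717 - 72850\right) = 83138 \cdot 248867 = 20690304646$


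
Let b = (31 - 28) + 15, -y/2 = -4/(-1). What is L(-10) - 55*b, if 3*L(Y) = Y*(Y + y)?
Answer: -930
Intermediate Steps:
y = -8 (y = -(-8)/(-1) = -(-8)*(-1) = -2*4 = -8)
L(Y) = Y*(-8 + Y)/3 (L(Y) = (Y*(Y - 8))/3 = (Y*(-8 + Y))/3 = Y*(-8 + Y)/3)
b = 18 (b = 3 + 15 = 18)
L(-10) - 55*b = (1/3)*(-10)*(-8 - 10) - 55*18 = (1/3)*(-10)*(-18) - 990 = 60 - 990 = -930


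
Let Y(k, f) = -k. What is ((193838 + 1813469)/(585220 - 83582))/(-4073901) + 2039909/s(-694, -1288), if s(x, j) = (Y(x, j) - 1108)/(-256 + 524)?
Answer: -186206671212854822659/141010024938822 ≈ -1.3205e+6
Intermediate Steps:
s(x, j) = -277/67 - x/268 (s(x, j) = (-x - 1108)/(-256 + 524) = (-1108 - x)/268 = (-1108 - x)*(1/268) = -277/67 - x/268)
((193838 + 1813469)/(585220 - 83582))/(-4073901) + 2039909/s(-694, -1288) = ((193838 + 1813469)/(585220 - 83582))/(-4073901) + 2039909/(-277/67 - 1/268*(-694)) = (2007307/501638)*(-1/4073901) + 2039909/(-277/67 + 347/134) = (2007307*(1/501638))*(-1/4073901) + 2039909/(-207/134) = (2007307/501638)*(-1/4073901) + 2039909*(-134/207) = -2007307/2043623549838 - 273347806/207 = -186206671212854822659/141010024938822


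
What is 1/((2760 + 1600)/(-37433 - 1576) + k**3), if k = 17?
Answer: 39009/191646857 ≈ 0.00020355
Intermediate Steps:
1/((2760 + 1600)/(-37433 - 1576) + k**3) = 1/((2760 + 1600)/(-37433 - 1576) + 17**3) = 1/(4360/(-39009) + 4913) = 1/(4360*(-1/39009) + 4913) = 1/(-4360/39009 + 4913) = 1/(191646857/39009) = 39009/191646857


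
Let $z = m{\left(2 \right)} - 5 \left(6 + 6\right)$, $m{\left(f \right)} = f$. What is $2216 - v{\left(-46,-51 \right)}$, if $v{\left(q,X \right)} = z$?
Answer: $2274$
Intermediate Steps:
$z = -58$ ($z = 2 - 5 \left(6 + 6\right) = 2 - 60 = -58$)
$v{\left(q,X \right)} = -58$
$2216 - v{\left(-46,-51 \right)} = 2216 - -58 = 2216 + 58 = 2274$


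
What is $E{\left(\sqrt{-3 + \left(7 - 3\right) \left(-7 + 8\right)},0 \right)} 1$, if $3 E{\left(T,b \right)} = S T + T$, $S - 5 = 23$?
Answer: $\frac{29}{3} \approx 9.6667$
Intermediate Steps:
$S = 28$ ($S = 5 + 23 = 28$)
$E{\left(T,b \right)} = \frac{29 T}{3}$ ($E{\left(T,b \right)} = \frac{28 T + T}{3} = \frac{29 T}{3}$)
$E{\left(\sqrt{-3 + \left(7 - 3\right) \left(-7 + 8\right)},0 \right)} 1 = \frac{29 \sqrt{-3 + \left(7 - 3\right) \left(-7 + 8\right)}}{3} \cdot 1 = \frac{29 \sqrt{-3 + 4 \cdot 1}}{3} \cdot 1 = \frac{29 \sqrt{-3 + 4}}{3} \cdot 1 = \frac{29 \sqrt{1}}{3} \cdot 1 = \frac{29}{3} \cdot 1 \cdot 1 = \frac{29}{3} \cdot 1 = \frac{29}{3}$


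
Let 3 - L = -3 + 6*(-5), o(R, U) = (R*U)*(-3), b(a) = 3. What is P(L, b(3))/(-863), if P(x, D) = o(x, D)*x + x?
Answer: 11628/863 ≈ 13.474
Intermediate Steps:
o(R, U) = -3*R*U
L = 36 (L = 3 - (-3 + 6*(-5)) = 3 - (-3 - 30) = 3 - 1*(-33) = 3 + 33 = 36)
P(x, D) = x - 3*D*x² (P(x, D) = (-3*x*D)*x + x = (-3*D*x)*x + x = -3*D*x² + x = x - 3*D*x²)
P(L, b(3))/(-863) = (36*(1 - 3*3*36))/(-863) = (36*(1 - 324))*(-1/863) = (36*(-323))*(-1/863) = -11628*(-1/863) = 11628/863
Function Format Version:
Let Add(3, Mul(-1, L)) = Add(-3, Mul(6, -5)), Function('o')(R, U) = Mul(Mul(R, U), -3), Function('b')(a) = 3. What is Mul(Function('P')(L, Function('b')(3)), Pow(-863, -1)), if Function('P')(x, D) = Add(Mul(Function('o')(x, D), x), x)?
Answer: Rational(11628, 863) ≈ 13.474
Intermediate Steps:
Function('o')(R, U) = Mul(-3, R, U)
L = 36 (L = Add(3, Mul(-1, Add(-3, Mul(6, -5)))) = Add(3, Mul(-1, Add(-3, -30))) = Add(3, Mul(-1, -33)) = Add(3, 33) = 36)
Function('P')(x, D) = Add(x, Mul(-3, D, Pow(x, 2))) (Function('P')(x, D) = Add(Mul(Mul(-3, x, D), x), x) = Add(Mul(Mul(-3, D, x), x), x) = Add(Mul(-3, D, Pow(x, 2)), x) = Add(x, Mul(-3, D, Pow(x, 2))))
Mul(Function('P')(L, Function('b')(3)), Pow(-863, -1)) = Mul(Mul(36, Add(1, Mul(-3, 3, 36))), Pow(-863, -1)) = Mul(Mul(36, Add(1, -324)), Rational(-1, 863)) = Mul(Mul(36, -323), Rational(-1, 863)) = Mul(-11628, Rational(-1, 863)) = Rational(11628, 863)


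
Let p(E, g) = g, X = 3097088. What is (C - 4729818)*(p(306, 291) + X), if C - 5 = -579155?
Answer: -16443885994872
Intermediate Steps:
C = -579150 (C = 5 - 579155 = -579150)
(C - 4729818)*(p(306, 291) + X) = (-579150 - 4729818)*(291 + 3097088) = -5308968*3097379 = -16443885994872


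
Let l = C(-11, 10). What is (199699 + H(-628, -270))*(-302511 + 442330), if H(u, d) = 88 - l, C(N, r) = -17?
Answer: 27936395476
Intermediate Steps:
l = -17
H(u, d) = 105 (H(u, d) = 88 - 1*(-17) = 88 + 17 = 105)
(199699 + H(-628, -270))*(-302511 + 442330) = (199699 + 105)*(-302511 + 442330) = 199804*139819 = 27936395476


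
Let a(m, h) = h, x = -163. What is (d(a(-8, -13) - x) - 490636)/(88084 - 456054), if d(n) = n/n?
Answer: 98127/73594 ≈ 1.3334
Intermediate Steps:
d(n) = 1
(d(a(-8, -13) - x) - 490636)/(88084 - 456054) = (1 - 490636)/(88084 - 456054) = -490635/(-367970) = -490635*(-1/367970) = 98127/73594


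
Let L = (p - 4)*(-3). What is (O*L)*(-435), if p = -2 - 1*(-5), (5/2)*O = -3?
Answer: 1566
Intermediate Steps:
O = -6/5 (O = (2/5)*(-3) = -6/5 ≈ -1.2000)
p = 3 (p = -2 + 5 = 3)
L = 3 (L = (3 - 4)*(-3) = -1*(-3) = 3)
(O*L)*(-435) = -6/5*3*(-435) = -18/5*(-435) = 1566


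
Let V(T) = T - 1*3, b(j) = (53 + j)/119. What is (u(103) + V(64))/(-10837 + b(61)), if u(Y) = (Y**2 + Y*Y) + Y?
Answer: -2544458/1289489 ≈ -1.9732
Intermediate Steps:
u(Y) = Y + 2*Y**2 (u(Y) = (Y**2 + Y**2) + Y = 2*Y**2 + Y = Y + 2*Y**2)
b(j) = 53/119 + j/119 (b(j) = (53 + j)*(1/119) = 53/119 + j/119)
V(T) = -3 + T (V(T) = T - 3 = -3 + T)
(u(103) + V(64))/(-10837 + b(61)) = (103*(1 + 2*103) + (-3 + 64))/(-10837 + (53/119 + (1/119)*61)) = (103*(1 + 206) + 61)/(-10837 + (53/119 + 61/119)) = (103*207 + 61)/(-10837 + 114/119) = (21321 + 61)/(-1289489/119) = 21382*(-119/1289489) = -2544458/1289489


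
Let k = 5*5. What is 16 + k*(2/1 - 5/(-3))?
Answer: 323/3 ≈ 107.67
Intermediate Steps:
k = 25
16 + k*(2/1 - 5/(-3)) = 16 + 25*(2/1 - 5/(-3)) = 16 + 25*(2*1 - 5*(-1/3)) = 16 + 25*(2 + 5/3) = 16 + 25*(11/3) = 16 + 275/3 = 323/3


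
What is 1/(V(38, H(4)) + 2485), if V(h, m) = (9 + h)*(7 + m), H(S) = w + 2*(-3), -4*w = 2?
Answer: 2/5017 ≈ 0.00039864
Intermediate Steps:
w = -½ (w = -¼*2 = -½ ≈ -0.50000)
H(S) = -13/2 (H(S) = -½ + 2*(-3) = -½ - 6 = -13/2)
V(h, m) = (7 + m)*(9 + h)
1/(V(38, H(4)) + 2485) = 1/((63 + 7*38 + 9*(-13/2) + 38*(-13/2)) + 2485) = 1/((63 + 266 - 117/2 - 247) + 2485) = 1/(47/2 + 2485) = 1/(5017/2) = 2/5017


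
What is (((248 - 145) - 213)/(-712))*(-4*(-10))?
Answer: 550/89 ≈ 6.1798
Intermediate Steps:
(((248 - 145) - 213)/(-712))*(-4*(-10)) = ((103 - 213)*(-1/712))*40 = -110*(-1/712)*40 = (55/356)*40 = 550/89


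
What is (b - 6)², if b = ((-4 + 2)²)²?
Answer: 100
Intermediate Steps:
b = 16 (b = ((-2)²)² = 4² = 16)
(b - 6)² = (16 - 6)² = 10² = 100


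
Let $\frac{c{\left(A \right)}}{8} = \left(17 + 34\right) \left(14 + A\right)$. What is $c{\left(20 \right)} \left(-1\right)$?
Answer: $-13872$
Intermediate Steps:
$c{\left(A \right)} = 5712 + 408 A$ ($c{\left(A \right)} = 8 \left(17 + 34\right) \left(14 + A\right) = 8 \cdot 51 \left(14 + A\right) = 8 \left(714 + 51 A\right) = 5712 + 408 A$)
$c{\left(20 \right)} \left(-1\right) = \left(5712 + 408 \cdot 20\right) \left(-1\right) = \left(5712 + 8160\right) \left(-1\right) = 13872 \left(-1\right) = -13872$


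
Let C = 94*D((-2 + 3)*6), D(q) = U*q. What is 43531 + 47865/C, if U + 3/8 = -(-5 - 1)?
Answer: 18419995/423 ≈ 43546.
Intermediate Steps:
U = 45/8 (U = -3/8 - (-5 - 1) = -3/8 - 1*(-6) = -3/8 + 6 = 45/8 ≈ 5.6250)
D(q) = 45*q/8
C = 6345/2 (C = 94*(45*((-2 + 3)*6)/8) = 94*(45*(1*6)/8) = 94*((45/8)*6) = 94*(135/4) = 6345/2 ≈ 3172.5)
43531 + 47865/C = 43531 + 47865/(6345/2) = 43531 + 47865*(2/6345) = 43531 + 6382/423 = 18419995/423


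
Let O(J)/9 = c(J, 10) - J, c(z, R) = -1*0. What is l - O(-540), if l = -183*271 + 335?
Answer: -54118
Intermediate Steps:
c(z, R) = 0
l = -49258 (l = -49593 + 335 = -49258)
O(J) = -9*J (O(J) = 9*(0 - J) = 9*(-J) = -9*J)
l - O(-540) = -49258 - (-9)*(-540) = -49258 - 1*4860 = -49258 - 4860 = -54118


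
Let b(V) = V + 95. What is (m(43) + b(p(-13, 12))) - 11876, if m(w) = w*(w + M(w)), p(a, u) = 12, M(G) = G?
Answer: -8071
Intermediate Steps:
m(w) = 2*w² (m(w) = w*(w + w) = w*(2*w) = 2*w²)
b(V) = 95 + V
(m(43) + b(p(-13, 12))) - 11876 = (2*43² + (95 + 12)) - 11876 = (2*1849 + 107) - 11876 = (3698 + 107) - 11876 = 3805 - 11876 = -8071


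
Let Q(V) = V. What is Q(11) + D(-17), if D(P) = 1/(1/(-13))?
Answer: -2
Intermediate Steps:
D(P) = -13 (D(P) = 1/(-1/13) = -13)
Q(11) + D(-17) = 11 - 13 = -2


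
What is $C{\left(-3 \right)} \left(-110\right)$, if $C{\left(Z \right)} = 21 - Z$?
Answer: $-2640$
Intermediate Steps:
$C{\left(-3 \right)} \left(-110\right) = \left(21 - -3\right) \left(-110\right) = \left(21 + 3\right) \left(-110\right) = 24 \left(-110\right) = -2640$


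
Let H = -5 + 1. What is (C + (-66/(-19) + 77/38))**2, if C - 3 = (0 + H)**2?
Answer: 2401/4 ≈ 600.25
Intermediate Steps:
H = -4
C = 19 (C = 3 + (0 - 4)**2 = 3 + (-4)**2 = 3 + 16 = 19)
(C + (-66/(-19) + 77/38))**2 = (19 + (-66/(-19) + 77/38))**2 = (19 + (-66*(-1/19) + 77*(1/38)))**2 = (19 + (66/19 + 77/38))**2 = (19 + 11/2)**2 = (49/2)**2 = 2401/4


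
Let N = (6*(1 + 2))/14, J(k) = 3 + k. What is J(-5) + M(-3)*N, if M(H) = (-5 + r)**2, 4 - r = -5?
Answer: 130/7 ≈ 18.571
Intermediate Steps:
r = 9 (r = 4 - 1*(-5) = 4 + 5 = 9)
M(H) = 16 (M(H) = (-5 + 9)**2 = 4**2 = 16)
N = 9/7 (N = (6*3)*(1/14) = 18*(1/14) = 9/7 ≈ 1.2857)
J(-5) + M(-3)*N = (3 - 5) + 16*(9/7) = -2 + 144/7 = 130/7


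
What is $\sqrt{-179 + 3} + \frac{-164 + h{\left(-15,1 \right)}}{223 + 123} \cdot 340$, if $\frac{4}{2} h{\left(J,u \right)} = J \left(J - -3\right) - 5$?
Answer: $- \frac{13005}{173} + 4 i \sqrt{11} \approx -75.173 + 13.266 i$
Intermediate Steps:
$h{\left(J,u \right)} = - \frac{5}{2} + \frac{J \left(3 + J\right)}{2}$ ($h{\left(J,u \right)} = \frac{J \left(J - -3\right) - 5}{2} = \frac{J \left(J + 3\right) - 5}{2} = \frac{J \left(3 + J\right) - 5}{2} = \frac{-5 + J \left(3 + J\right)}{2} = - \frac{5}{2} + \frac{J \left(3 + J\right)}{2}$)
$\sqrt{-179 + 3} + \frac{-164 + h{\left(-15,1 \right)}}{223 + 123} \cdot 340 = \sqrt{-179 + 3} + \frac{-164 + \left(- \frac{5}{2} + \frac{\left(-15\right)^{2}}{2} + \frac{3}{2} \left(-15\right)\right)}{223 + 123} \cdot 340 = \sqrt{-176} + \frac{-164 - - \frac{175}{2}}{346} \cdot 340 = 4 i \sqrt{11} + \left(-164 - - \frac{175}{2}\right) \frac{1}{346} \cdot 340 = 4 i \sqrt{11} + \left(-164 + \frac{175}{2}\right) \frac{1}{346} \cdot 340 = 4 i \sqrt{11} + \left(- \frac{153}{2}\right) \frac{1}{346} \cdot 340 = 4 i \sqrt{11} - \frac{13005}{173} = - \frac{13005}{173} + 4 i \sqrt{11}$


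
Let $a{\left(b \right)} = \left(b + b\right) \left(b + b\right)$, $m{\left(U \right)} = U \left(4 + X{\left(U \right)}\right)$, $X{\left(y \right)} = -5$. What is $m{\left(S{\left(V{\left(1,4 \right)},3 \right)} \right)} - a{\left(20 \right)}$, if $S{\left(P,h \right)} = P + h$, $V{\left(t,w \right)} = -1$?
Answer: $-1602$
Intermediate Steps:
$m{\left(U \right)} = - U$ ($m{\left(U \right)} = U \left(4 - 5\right) = U \left(-1\right) = - U$)
$a{\left(b \right)} = 4 b^{2}$ ($a{\left(b \right)} = 2 b 2 b = 4 b^{2}$)
$m{\left(S{\left(V{\left(1,4 \right)},3 \right)} \right)} - a{\left(20 \right)} = - (-1 + 3) - 4 \cdot 20^{2} = \left(-1\right) 2 - 4 \cdot 400 = -2 - 1600 = -1602$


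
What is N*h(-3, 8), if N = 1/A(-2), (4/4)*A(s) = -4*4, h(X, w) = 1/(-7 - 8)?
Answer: 1/240 ≈ 0.0041667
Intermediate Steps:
h(X, w) = -1/15 (h(X, w) = 1/(-15) = -1/15)
A(s) = -16 (A(s) = -4*4 = -16)
N = -1/16 (N = 1/(-16) = -1/16 ≈ -0.062500)
N*h(-3, 8) = -1/16*(-1/15) = 1/240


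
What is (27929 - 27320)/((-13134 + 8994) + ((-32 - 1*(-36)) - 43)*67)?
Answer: -203/2251 ≈ -0.090182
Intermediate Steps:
(27929 - 27320)/((-13134 + 8994) + ((-32 - 1*(-36)) - 43)*67) = 609/(-4140 + ((-32 + 36) - 43)*67) = 609/(-4140 + (4 - 43)*67) = 609/(-4140 - 39*67) = 609/(-4140 - 2613) = 609/(-6753) = 609*(-1/6753) = -203/2251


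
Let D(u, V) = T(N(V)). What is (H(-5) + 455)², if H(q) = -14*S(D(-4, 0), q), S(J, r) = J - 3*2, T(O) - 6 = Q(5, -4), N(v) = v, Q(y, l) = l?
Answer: 261121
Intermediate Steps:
T(O) = 2 (T(O) = 6 - 4 = 2)
D(u, V) = 2
S(J, r) = -6 + J (S(J, r) = J - 6 = -6 + J)
H(q) = 56 (H(q) = -14*(-6 + 2) = -14*(-4) = 56)
(H(-5) + 455)² = (56 + 455)² = 511² = 261121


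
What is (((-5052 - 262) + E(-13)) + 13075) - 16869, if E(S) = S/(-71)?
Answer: -646655/71 ≈ -9107.8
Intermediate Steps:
E(S) = -S/71 (E(S) = S*(-1/71) = -S/71)
(((-5052 - 262) + E(-13)) + 13075) - 16869 = (((-5052 - 262) - 1/71*(-13)) + 13075) - 16869 = ((-5314 + 13/71) + 13075) - 16869 = (-377281/71 + 13075) - 16869 = 551044/71 - 16869 = -646655/71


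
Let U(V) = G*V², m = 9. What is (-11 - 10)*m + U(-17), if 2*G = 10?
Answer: 1256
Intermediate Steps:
G = 5 (G = (½)*10 = 5)
U(V) = 5*V²
(-11 - 10)*m + U(-17) = (-11 - 10)*9 + 5*(-17)² = -21*9 + 5*289 = -189 + 1445 = 1256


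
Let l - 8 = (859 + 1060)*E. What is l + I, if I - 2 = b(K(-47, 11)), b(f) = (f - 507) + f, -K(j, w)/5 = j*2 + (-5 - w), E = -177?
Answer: -339060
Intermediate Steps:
K(j, w) = 25 - 10*j + 5*w (K(j, w) = -5*(j*2 + (-5 - w)) = -5*(2*j + (-5 - w)) = -5*(-5 - w + 2*j) = 25 - 10*j + 5*w)
b(f) = -507 + 2*f (b(f) = (-507 + f) + f = -507 + 2*f)
l = -339655 (l = 8 + (859 + 1060)*(-177) = 8 + 1919*(-177) = 8 - 339663 = -339655)
I = 595 (I = 2 + (-507 + 2*(25 - 10*(-47) + 5*11)) = 2 + (-507 + 2*(25 + 470 + 55)) = 2 + (-507 + 2*550) = 2 + (-507 + 1100) = 2 + 593 = 595)
l + I = -339655 + 595 = -339060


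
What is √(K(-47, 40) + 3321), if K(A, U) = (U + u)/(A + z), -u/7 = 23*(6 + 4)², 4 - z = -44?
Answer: I*√12739 ≈ 112.87*I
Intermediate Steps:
z = 48 (z = 4 - 1*(-44) = 4 + 44 = 48)
u = -16100 (u = -161*(6 + 4)² = -161*10² = -161*100 = -7*2300 = -16100)
K(A, U) = (-16100 + U)/(48 + A) (K(A, U) = (U - 16100)/(A + 48) = (-16100 + U)/(48 + A))
√(K(-47, 40) + 3321) = √((-16100 + 40)/(48 - 47) + 3321) = √(-16060/1 + 3321) = √(1*(-16060) + 3321) = √(-16060 + 3321) = √(-12739) = I*√12739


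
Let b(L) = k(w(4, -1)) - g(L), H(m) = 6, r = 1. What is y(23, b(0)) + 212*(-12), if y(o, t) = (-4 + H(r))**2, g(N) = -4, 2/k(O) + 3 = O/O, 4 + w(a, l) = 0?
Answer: -2540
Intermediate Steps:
w(a, l) = -4 (w(a, l) = -4 + 0 = -4)
k(O) = -1 (k(O) = 2/(-3 + O/O) = 2/(-3 + 1) = 2/(-2) = 2*(-1/2) = -1)
b(L) = 3 (b(L) = -1 - 1*(-4) = -1 + 4 = 3)
y(o, t) = 4 (y(o, t) = (-4 + 6)**2 = 2**2 = 4)
y(23, b(0)) + 212*(-12) = 4 + 212*(-12) = 4 - 2544 = -2540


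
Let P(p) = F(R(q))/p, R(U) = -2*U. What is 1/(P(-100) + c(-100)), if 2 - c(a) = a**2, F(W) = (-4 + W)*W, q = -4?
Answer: -25/249958 ≈ -0.00010002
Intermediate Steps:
F(W) = W*(-4 + W)
P(p) = 32/p (P(p) = ((-2*(-4))*(-4 - 2*(-4)))/p = (8*(-4 + 8))/p = (8*4)/p = 32/p)
c(a) = 2 - a**2
1/(P(-100) + c(-100)) = 1/(32/(-100) + (2 - 1*(-100)**2)) = 1/(32*(-1/100) + (2 - 1*10000)) = 1/(-8/25 + (2 - 10000)) = 1/(-8/25 - 9998) = 1/(-249958/25) = -25/249958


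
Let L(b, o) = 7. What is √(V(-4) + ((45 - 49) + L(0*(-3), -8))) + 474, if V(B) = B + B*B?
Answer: 474 + √15 ≈ 477.87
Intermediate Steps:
V(B) = B + B²
√(V(-4) + ((45 - 49) + L(0*(-3), -8))) + 474 = √(-4*(1 - 4) + ((45 - 49) + 7)) + 474 = √(-4*(-3) + (-4 + 7)) + 474 = √(12 + 3) + 474 = √15 + 474 = 474 + √15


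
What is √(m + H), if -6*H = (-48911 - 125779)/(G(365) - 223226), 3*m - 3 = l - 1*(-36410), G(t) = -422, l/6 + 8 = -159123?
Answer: I*√8612923729502766/167736 ≈ 553.29*I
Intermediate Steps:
l = -954786 (l = -48 + 6*(-159123) = -48 - 954738 = -954786)
m = -918373/3 (m = 1 + (-954786 - 1*(-36410))/3 = 1 + (-954786 + 36410)/3 = 1 + (⅓)*(-918376) = 1 - 918376/3 = -918373/3 ≈ -3.0612e+5)
H = -29115/223648 (H = -(-48911 - 125779)/(6*(-422 - 223226)) = -(-29115)/(-223648) = -(-29115)*(-1)/223648 = -⅙*87345/111824 = -29115/223648 ≈ -0.13018)
√(m + H) = √(-918373/3 - 29115/223648) = √(-205392372049/670944) = I*√8612923729502766/167736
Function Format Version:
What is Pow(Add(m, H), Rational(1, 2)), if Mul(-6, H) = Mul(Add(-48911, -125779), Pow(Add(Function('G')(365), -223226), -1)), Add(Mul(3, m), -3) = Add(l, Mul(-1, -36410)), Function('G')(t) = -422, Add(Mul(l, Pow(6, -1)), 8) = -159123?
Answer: Mul(Rational(1, 167736), I, Pow(8612923729502766, Rational(1, 2))) ≈ Mul(553.29, I)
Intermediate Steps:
l = -954786 (l = Add(-48, Mul(6, -159123)) = Add(-48, -954738) = -954786)
m = Rational(-918373, 3) (m = Add(1, Mul(Rational(1, 3), Add(-954786, Mul(-1, -36410)))) = Add(1, Mul(Rational(1, 3), Add(-954786, 36410))) = Add(1, Mul(Rational(1, 3), -918376)) = Add(1, Rational(-918376, 3)) = Rational(-918373, 3) ≈ -3.0612e+5)
H = Rational(-29115, 223648) (H = Mul(Rational(-1, 6), Mul(Add(-48911, -125779), Pow(Add(-422, -223226), -1))) = Mul(Rational(-1, 6), Mul(-174690, Pow(-223648, -1))) = Mul(Rational(-1, 6), Mul(-174690, Rational(-1, 223648))) = Mul(Rational(-1, 6), Rational(87345, 111824)) = Rational(-29115, 223648) ≈ -0.13018)
Pow(Add(m, H), Rational(1, 2)) = Pow(Add(Rational(-918373, 3), Rational(-29115, 223648)), Rational(1, 2)) = Pow(Rational(-205392372049, 670944), Rational(1, 2)) = Mul(Rational(1, 167736), I, Pow(8612923729502766, Rational(1, 2)))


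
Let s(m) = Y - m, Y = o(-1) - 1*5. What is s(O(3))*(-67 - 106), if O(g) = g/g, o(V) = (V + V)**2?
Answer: 346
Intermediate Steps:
o(V) = 4*V**2 (o(V) = (2*V)**2 = 4*V**2)
Y = -1 (Y = 4*(-1)**2 - 1*5 = 4*1 - 5 = 4 - 5 = -1)
O(g) = 1
s(m) = -1 - m
s(O(3))*(-67 - 106) = (-1 - 1*1)*(-67 - 106) = (-1 - 1)*(-173) = -2*(-173) = 346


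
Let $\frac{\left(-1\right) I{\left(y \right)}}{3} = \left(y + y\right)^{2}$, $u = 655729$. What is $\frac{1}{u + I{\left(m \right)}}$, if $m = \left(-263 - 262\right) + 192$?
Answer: $- \frac{1}{674939} \approx -1.4816 \cdot 10^{-6}$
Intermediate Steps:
$m = -333$ ($m = -525 + 192 = -333$)
$I{\left(y \right)} = - 12 y^{2}$ ($I{\left(y \right)} = - 3 \left(y + y\right)^{2} = - 3 \left(2 y\right)^{2} = - 3 \cdot 4 y^{2} = - 12 y^{2}$)
$\frac{1}{u + I{\left(m \right)}} = \frac{1}{655729 - 12 \left(-333\right)^{2}} = \frac{1}{655729 - 1330668} = \frac{1}{-674939} = - \frac{1}{674939}$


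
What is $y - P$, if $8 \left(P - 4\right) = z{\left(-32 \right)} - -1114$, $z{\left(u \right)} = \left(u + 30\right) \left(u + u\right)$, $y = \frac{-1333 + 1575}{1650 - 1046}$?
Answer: $- \frac{95945}{604} \approx -158.85$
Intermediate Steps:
$y = \frac{121}{302}$ ($y = \frac{242}{604} = 242 \cdot \frac{1}{604} = \frac{121}{302} \approx 0.40066$)
$z{\left(u \right)} = 2 u \left(30 + u\right)$ ($z{\left(u \right)} = \left(30 + u\right) 2 u = 2 u \left(30 + u\right)$)
$P = \frac{637}{4}$ ($P = 4 + \frac{2 \left(-32\right) \left(30 - 32\right) - -1114}{8} = 4 + \frac{2 \left(-32\right) \left(-2\right) + 1114}{8} = 4 + \frac{128 + 1114}{8} = 4 + \frac{1}{8} \cdot 1242 = 4 + \frac{621}{4} = \frac{637}{4} \approx 159.25$)
$y - P = \frac{121}{302} - \frac{637}{4} = - \frac{95945}{604}$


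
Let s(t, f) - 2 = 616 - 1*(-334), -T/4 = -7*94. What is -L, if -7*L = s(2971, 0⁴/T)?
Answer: 136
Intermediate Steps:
T = 2632 (T = -(-28)*94 = -4*(-658) = 2632)
s(t, f) = 952 (s(t, f) = 2 + (616 - 1*(-334)) = 2 + (616 + 334) = 2 + 950 = 952)
L = -136 (L = -⅐*952 = -136)
-L = -1*(-136) = 136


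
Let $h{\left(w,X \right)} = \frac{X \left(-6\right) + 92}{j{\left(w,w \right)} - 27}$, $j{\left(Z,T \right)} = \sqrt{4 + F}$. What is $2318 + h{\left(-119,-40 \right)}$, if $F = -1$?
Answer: $\frac{278984}{121} - \frac{166 \sqrt{3}}{363} \approx 2304.9$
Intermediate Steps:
$j{\left(Z,T \right)} = \sqrt{3}$ ($j{\left(Z,T \right)} = \sqrt{4 - 1} = \sqrt{3}$)
$h{\left(w,X \right)} = \frac{92 - 6 X}{-27 + \sqrt{3}}$ ($h{\left(w,X \right)} = \frac{X \left(-6\right) + 92}{\sqrt{3} - 27} = \frac{- 6 X + 92}{-27 + \sqrt{3}} = \frac{92 - 6 X}{-27 + \sqrt{3}}$)
$2318 + h{\left(-119,-40 \right)} = 2318 + \frac{2 \left(-46 + 3 \left(-40\right)\right)}{27 - \sqrt{3}} = 2318 + \frac{2 \left(-46 - 120\right)}{27 - \sqrt{3}} = 2318 + 2 \frac{1}{27 - \sqrt{3}} \left(-166\right) = 2318 - \frac{332}{27 - \sqrt{3}}$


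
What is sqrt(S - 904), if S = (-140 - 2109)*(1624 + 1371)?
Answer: I*sqrt(6736659) ≈ 2595.5*I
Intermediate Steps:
S = -6735755 (S = -2249*2995 = -6735755)
sqrt(S - 904) = sqrt(-6735755 - 904) = sqrt(-6736659) = I*sqrt(6736659)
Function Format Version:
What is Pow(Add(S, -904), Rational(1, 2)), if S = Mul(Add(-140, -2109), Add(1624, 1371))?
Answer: Mul(I, Pow(6736659, Rational(1, 2))) ≈ Mul(2595.5, I)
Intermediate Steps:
S = -6735755 (S = Mul(-2249, 2995) = -6735755)
Pow(Add(S, -904), Rational(1, 2)) = Pow(Add(-6735755, -904), Rational(1, 2)) = Pow(-6736659, Rational(1, 2)) = Mul(I, Pow(6736659, Rational(1, 2)))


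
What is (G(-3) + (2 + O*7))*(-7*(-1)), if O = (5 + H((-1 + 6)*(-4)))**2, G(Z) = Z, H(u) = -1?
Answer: 777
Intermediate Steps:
O = 16 (O = (5 - 1)**2 = 4**2 = 16)
(G(-3) + (2 + O*7))*(-7*(-1)) = (-3 + (2 + 16*7))*(-7*(-1)) = (-3 + (2 + 112))*7 = (-3 + 114)*7 = 111*7 = 777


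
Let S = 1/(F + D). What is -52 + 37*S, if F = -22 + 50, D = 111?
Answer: -7191/139 ≈ -51.734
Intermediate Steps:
F = 28
S = 1/139 (S = 1/(28 + 111) = 1/139 ≈ 0.0071942)
-52 + 37*S = -52 + 37*(1/139) = -52 + 37/139 = -7191/139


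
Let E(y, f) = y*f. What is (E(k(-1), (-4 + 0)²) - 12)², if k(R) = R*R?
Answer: 16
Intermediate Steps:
k(R) = R²
E(y, f) = f*y
(E(k(-1), (-4 + 0)²) - 12)² = ((-4 + 0)²*(-1)² - 12)² = ((-4)²*1 - 12)² = (16*1 - 12)² = (16 - 12)² = 4² = 16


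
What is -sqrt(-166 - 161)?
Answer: -I*sqrt(327) ≈ -18.083*I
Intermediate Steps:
-sqrt(-166 - 161) = -sqrt(-327) = -I*sqrt(327)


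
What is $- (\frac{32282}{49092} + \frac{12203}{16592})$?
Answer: $- \frac{283673155}{203633616} \approx -1.3931$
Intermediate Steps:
$- (\frac{32282}{49092} + \frac{12203}{16592}) = - (32282 \cdot \frac{1}{49092} + 12203 \cdot \frac{1}{16592}) = - (\frac{16141}{24546} + \frac{12203}{16592}) = \left(-1\right) \frac{283673155}{203633616} = - \frac{283673155}{203633616}$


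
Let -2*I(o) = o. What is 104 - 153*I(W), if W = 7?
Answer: 1279/2 ≈ 639.50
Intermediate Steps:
I(o) = -o/2
104 - 153*I(W) = 104 - (-153)*7/2 = 104 - 153*(-7/2) = 104 + 1071/2 = 1279/2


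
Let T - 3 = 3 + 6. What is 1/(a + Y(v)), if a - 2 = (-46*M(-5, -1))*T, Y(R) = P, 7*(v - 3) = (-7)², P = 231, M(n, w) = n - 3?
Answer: 1/4649 ≈ 0.00021510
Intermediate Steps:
M(n, w) = -3 + n
T = 12 (T = 3 + (3 + 6) = 3 + 9 = 12)
v = 10 (v = 3 + (⅐)*(-7)² = 3 + (⅐)*49 = 3 + 7 = 10)
Y(R) = 231
a = 4418 (a = 2 - 46*(-3 - 5)*12 = 2 - 46*(-8)*12 = 2 + 368*12 = 2 + 4416 = 4418)
1/(a + Y(v)) = 1/(4418 + 231) = 1/4649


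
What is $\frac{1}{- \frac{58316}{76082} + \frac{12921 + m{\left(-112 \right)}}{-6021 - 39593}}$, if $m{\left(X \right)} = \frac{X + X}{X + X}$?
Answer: $- \frac{867601087}{910789407} \approx -0.95258$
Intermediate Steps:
$m{\left(X \right)} = 1$ ($m{\left(X \right)} = \frac{2 X}{2 X} = 2 X \frac{1}{2 X} = 1$)
$\frac{1}{- \frac{58316}{76082} + \frac{12921 + m{\left(-112 \right)}}{-6021 - 39593}} = \frac{1}{- \frac{58316}{76082} + \frac{12921 + 1}{-6021 - 39593}} = \frac{1}{\left(-58316\right) \frac{1}{76082} + \frac{12922}{-45614}} = \frac{1}{- \frac{29158}{38041} + 12922 \left(- \frac{1}{45614}\right)} = \frac{1}{- \frac{29158}{38041} - \frac{6461}{22807}} = \frac{1}{- \frac{910789407}{867601087}} = - \frac{867601087}{910789407}$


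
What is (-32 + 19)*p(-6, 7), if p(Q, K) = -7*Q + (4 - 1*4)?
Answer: -546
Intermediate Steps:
p(Q, K) = -7*Q (p(Q, K) = -7*Q + (4 - 4) = -7*Q + 0 = -7*Q)
(-32 + 19)*p(-6, 7) = (-32 + 19)*(-7*(-6)) = -13*42 = -546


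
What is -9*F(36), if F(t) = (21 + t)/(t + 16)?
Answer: -513/52 ≈ -9.8654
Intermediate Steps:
F(t) = (21 + t)/(16 + t)
-9*F(36) = -9*(21 + 36)/(16 + 36) = -9*57/52 = -513/52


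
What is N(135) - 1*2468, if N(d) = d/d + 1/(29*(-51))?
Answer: -3648694/1479 ≈ -2467.0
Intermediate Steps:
N(d) = 1478/1479 (N(d) = 1 + (1/29)*(-1/51) = 1 - 1/1479 = 1478/1479)
N(135) - 1*2468 = 1478/1479 - 1*2468 = 1478/1479 - 2468 = -3648694/1479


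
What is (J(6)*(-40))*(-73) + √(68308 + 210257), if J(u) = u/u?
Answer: 2920 + 7*√5685 ≈ 3447.8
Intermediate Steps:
J(u) = 1
(J(6)*(-40))*(-73) + √(68308 + 210257) = (1*(-40))*(-73) + √(68308 + 210257) = -40*(-73) + √278565 = 2920 + 7*√5685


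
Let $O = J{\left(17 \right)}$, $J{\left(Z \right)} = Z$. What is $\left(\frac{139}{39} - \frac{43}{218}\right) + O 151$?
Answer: $\frac{21853259}{8502} \approx 2570.4$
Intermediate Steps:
$O = 17$
$\left(\frac{139}{39} - \frac{43}{218}\right) + O 151 = \left(\frac{139}{39} - \frac{43}{218}\right) + 17 \cdot 151 = \left(139 \cdot \frac{1}{39} - \frac{43}{218}\right) + 2567 = \left(\frac{139}{39} - \frac{43}{218}\right) + 2567 = \frac{28625}{8502} + 2567 = \frac{21853259}{8502}$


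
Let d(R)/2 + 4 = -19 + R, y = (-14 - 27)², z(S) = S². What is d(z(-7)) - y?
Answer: -1629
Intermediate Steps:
y = 1681 (y = (-41)² = 1681)
d(R) = -46 + 2*R (d(R) = -8 + 2*(-19 + R) = -8 + (-38 + 2*R) = -46 + 2*R)
d(z(-7)) - y = (-46 + 2*(-7)²) - 1*1681 = (-46 + 2*49) - 1681 = (-46 + 98) - 1681 = 52 - 1681 = -1629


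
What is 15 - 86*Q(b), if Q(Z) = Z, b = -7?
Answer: 617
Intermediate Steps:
15 - 86*Q(b) = 15 - 86*(-7) = 15 + 602 = 617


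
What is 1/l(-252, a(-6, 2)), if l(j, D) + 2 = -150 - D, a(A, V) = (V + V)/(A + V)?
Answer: -1/151 ≈ -0.0066225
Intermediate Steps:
a(A, V) = 2*V/(A + V) (a(A, V) = (2*V)/(A + V) = 2*V/(A + V))
l(j, D) = -152 - D (l(j, D) = -2 + (-150 - D) = -152 - D)
1/l(-252, a(-6, 2)) = 1/(-152 - 2*2/(-6 + 2)) = 1/(-152 - 2*2/(-4)) = 1/(-152 - 2*2*(-1)/4) = 1/(-152 - 1*(-1)) = 1/(-152 + 1) = 1/(-151) = -1/151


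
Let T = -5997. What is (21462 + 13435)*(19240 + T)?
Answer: 462140971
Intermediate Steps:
(21462 + 13435)*(19240 + T) = (21462 + 13435)*(19240 - 5997) = 34897*13243 = 462140971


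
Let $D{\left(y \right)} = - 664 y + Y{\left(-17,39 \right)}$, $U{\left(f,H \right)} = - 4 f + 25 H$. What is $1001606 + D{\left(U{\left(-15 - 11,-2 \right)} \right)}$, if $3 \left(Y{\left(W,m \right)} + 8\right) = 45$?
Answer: $965757$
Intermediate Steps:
$Y{\left(W,m \right)} = 7$ ($Y{\left(W,m \right)} = -8 + \frac{1}{3} \cdot 45 = -8 + 15 = 7$)
$D{\left(y \right)} = 7 - 664 y$ ($D{\left(y \right)} = - 664 y + 7 = 7 - 664 y$)
$1001606 + D{\left(U{\left(-15 - 11,-2 \right)} \right)} = 1001606 + \left(7 - 664 \left(- 4 \left(-15 - 11\right) + 25 \left(-2\right)\right)\right) = 1001606 + \left(7 - 664 \left(- 4 \left(-15 - 11\right) - 50\right)\right) = 1001606 + \left(7 - 664 \left(\left(-4\right) \left(-26\right) - 50\right)\right) = 1001606 + \left(7 - 664 \left(104 - 50\right)\right) = 1001606 + \left(7 - 35856\right) = 1001606 - 35849 = 965757$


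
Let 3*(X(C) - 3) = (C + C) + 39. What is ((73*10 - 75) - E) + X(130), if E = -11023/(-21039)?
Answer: 5309842/7013 ≈ 757.14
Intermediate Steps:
E = 11023/21039 (E = -11023*(-1/21039) = 11023/21039 ≈ 0.52393)
X(C) = 16 + 2*C/3 (X(C) = 3 + ((C + C) + 39)/3 = 3 + (2*C + 39)/3 = 3 + (39 + 2*C)/3 = 3 + (13 + 2*C/3) = 16 + 2*C/3)
((73*10 - 75) - E) + X(130) = ((73*10 - 75) - 1*11023/21039) + (16 + (2/3)*130) = ((730 - 75) - 11023/21039) + (16 + 260/3) = (655 - 11023/21039) + 308/3 = 13769522/21039 + 308/3 = 5309842/7013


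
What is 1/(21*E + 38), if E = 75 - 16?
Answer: 1/1277 ≈ 0.00078308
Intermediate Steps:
E = 59
1/(21*E + 38) = 1/(21*59 + 38) = 1/(1239 + 38) = 1/1277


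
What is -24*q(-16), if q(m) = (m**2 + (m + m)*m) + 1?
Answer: -18456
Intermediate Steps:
q(m) = 1 + 3*m**2 (q(m) = (m**2 + (2*m)*m) + 1 = (m**2 + 2*m**2) + 1 = 3*m**2 + 1 = 1 + 3*m**2)
-24*q(-16) = -24*(1 + 3*(-16)**2) = -24*(1 + 3*256) = -24*(1 + 768) = -24*769 = -18456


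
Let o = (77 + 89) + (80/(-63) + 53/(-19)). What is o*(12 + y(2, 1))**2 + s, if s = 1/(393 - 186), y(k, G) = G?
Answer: 251155958/9177 ≈ 27368.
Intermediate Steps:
s = 1/207 ≈ 0.0048309
o = 193843/1197 (o = 166 + (80*(-1/63) + 53*(-1/19)) = 166 + (-80/63 - 53/19) = 166 - 4859/1197 = 193843/1197 ≈ 161.94)
o*(12 + y(2, 1))**2 + s = 193843*(12 + 1)**2/1197 + 1/207 = (193843/1197)*13**2 + 1/207 = (193843/1197)*169 + 1/207 = 32759467/1197 + 1/207 = 251155958/9177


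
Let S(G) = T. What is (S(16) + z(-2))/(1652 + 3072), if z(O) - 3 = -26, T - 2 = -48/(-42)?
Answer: -139/33068 ≈ -0.0042035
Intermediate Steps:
T = 22/7 (T = 2 - 48/(-42) = 2 - 48*(-1/42) = 2 + 8/7 = 22/7 ≈ 3.1429)
S(G) = 22/7
z(O) = -23 (z(O) = 3 - 26 = -23)
(S(16) + z(-2))/(1652 + 3072) = (22/7 - 23)/(1652 + 3072) = -139/7/4724 = -139/7*1/4724 = -139/33068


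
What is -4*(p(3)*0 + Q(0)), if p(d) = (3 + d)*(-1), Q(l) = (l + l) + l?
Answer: 0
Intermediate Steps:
Q(l) = 3*l (Q(l) = 2*l + l = 3*l)
p(d) = -3 - d
-4*(p(3)*0 + Q(0)) = -4*((-3 - 1*3)*0 + 3*0) = -4*((-3 - 3)*0 + 0) = -4*(-6*0 + 0) = -4*(0 + 0) = -4*0 = 0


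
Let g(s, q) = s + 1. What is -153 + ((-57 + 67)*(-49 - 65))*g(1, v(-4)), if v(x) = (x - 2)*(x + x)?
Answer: -2433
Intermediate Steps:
v(x) = 2*x*(-2 + x) (v(x) = (-2 + x)*(2*x) = 2*x*(-2 + x))
g(s, q) = 1 + s
-153 + ((-57 + 67)*(-49 - 65))*g(1, v(-4)) = -153 + ((-57 + 67)*(-49 - 65))*(1 + 1) = -153 + (10*(-114))*2 = -153 - 1140*2 = -153 - 2280 = -2433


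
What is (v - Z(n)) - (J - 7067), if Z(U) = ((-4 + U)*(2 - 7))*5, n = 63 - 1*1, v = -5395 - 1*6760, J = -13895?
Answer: 10257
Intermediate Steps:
v = -12155 (v = -5395 - 6760 = -12155)
n = 62 (n = 63 - 1 = 62)
Z(U) = 100 - 25*U (Z(U) = ((-4 + U)*(-5))*5 = (20 - 5*U)*5 = 100 - 25*U)
(v - Z(n)) - (J - 7067) = (-12155 - (100 - 25*62)) - (-13895 - 7067) = (-12155 - (100 - 1550)) - 1*(-20962) = (-12155 - 1*(-1450)) + 20962 = (-12155 + 1450) + 20962 = -10705 + 20962 = 10257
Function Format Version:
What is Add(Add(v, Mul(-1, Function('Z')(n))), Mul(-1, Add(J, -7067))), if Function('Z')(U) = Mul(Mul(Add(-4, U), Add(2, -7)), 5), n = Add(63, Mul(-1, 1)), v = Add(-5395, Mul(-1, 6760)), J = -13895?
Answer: 10257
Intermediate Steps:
v = -12155 (v = Add(-5395, -6760) = -12155)
n = 62 (n = Add(63, -1) = 62)
Function('Z')(U) = Add(100, Mul(-25, U)) (Function('Z')(U) = Mul(Mul(Add(-4, U), -5), 5) = Mul(Add(20, Mul(-5, U)), 5) = Add(100, Mul(-25, U)))
Add(Add(v, Mul(-1, Function('Z')(n))), Mul(-1, Add(J, -7067))) = Add(Add(-12155, Mul(-1, Add(100, Mul(-25, 62)))), Mul(-1, Add(-13895, -7067))) = Add(Add(-12155, Mul(-1, Add(100, -1550))), Mul(-1, -20962)) = Add(Add(-12155, Mul(-1, -1450)), 20962) = Add(Add(-12155, 1450), 20962) = Add(-10705, 20962) = 10257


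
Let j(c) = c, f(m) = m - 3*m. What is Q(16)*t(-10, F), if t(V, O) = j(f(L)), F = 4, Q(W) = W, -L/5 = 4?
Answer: 640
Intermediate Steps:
L = -20 (L = -5*4 = -20)
f(m) = -2*m
t(V, O) = 40 (t(V, O) = -2*(-20) = 40)
Q(16)*t(-10, F) = 16*40 = 640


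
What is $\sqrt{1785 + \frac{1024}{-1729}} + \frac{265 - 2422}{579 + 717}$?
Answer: $- \frac{719}{432} + \frac{\sqrt{5334381689}}{1729} \approx 40.578$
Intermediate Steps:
$\sqrt{1785 + \frac{1024}{-1729}} + \frac{265 - 2422}{579 + 717} = \sqrt{1785 + 1024 \left(- \frac{1}{1729}\right)} - \frac{2157}{1296} = \sqrt{1785 - \frac{1024}{1729}} - \frac{719}{432} = \sqrt{\frac{3085241}{1729}} - \frac{719}{432} = \frac{\sqrt{5334381689}}{1729} - \frac{719}{432} = - \frac{719}{432} + \frac{\sqrt{5334381689}}{1729}$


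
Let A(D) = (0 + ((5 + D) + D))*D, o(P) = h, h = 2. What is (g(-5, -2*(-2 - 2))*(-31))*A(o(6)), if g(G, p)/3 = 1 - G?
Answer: -10044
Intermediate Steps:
o(P) = 2
A(D) = D*(5 + 2*D) (A(D) = (0 + (5 + 2*D))*D = (5 + 2*D)*D = D*(5 + 2*D))
g(G, p) = 3 - 3*G (g(G, p) = 3*(1 - G) = 3 - 3*G)
(g(-5, -2*(-2 - 2))*(-31))*A(o(6)) = ((3 - 3*(-5))*(-31))*(2*(5 + 2*2)) = ((3 + 15)*(-31))*(2*(5 + 4)) = (18*(-31))*(2*9) = -558*18 = -10044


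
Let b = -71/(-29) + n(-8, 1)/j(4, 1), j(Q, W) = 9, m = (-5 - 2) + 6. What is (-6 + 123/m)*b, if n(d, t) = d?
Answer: -17501/87 ≈ -201.16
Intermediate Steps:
m = -1 (m = -7 + 6 = -1)
b = 407/261 (b = -71/(-29) - 8/9 = -71*(-1/29) - 8*1/9 = 71/29 - 8/9 = 407/261 ≈ 1.5594)
(-6 + 123/m)*b = (-6 + 123/(-1))*(407/261) = (-6 + 123*(-1))*(407/261) = (-6 - 123)*(407/261) = -129*407/261 = -17501/87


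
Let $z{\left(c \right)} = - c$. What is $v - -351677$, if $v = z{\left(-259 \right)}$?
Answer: $351936$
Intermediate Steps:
$v = 259$ ($v = \left(-1\right) \left(-259\right) = 259$)
$v - -351677 = 259 - -351677 = 259 + 351677 = 351936$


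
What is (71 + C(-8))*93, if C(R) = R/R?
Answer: 6696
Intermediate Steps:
C(R) = 1
(71 + C(-8))*93 = (71 + 1)*93 = 72*93 = 6696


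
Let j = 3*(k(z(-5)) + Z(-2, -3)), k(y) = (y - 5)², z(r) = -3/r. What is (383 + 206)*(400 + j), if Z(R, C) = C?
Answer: 6612703/25 ≈ 2.6451e+5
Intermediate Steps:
k(y) = (-5 + y)²
j = 1227/25 (j = 3*((-5 - 3/(-5))² - 3) = 3*((-5 - 3*(-⅕))² - 3) = 3*((-5 + ⅗)² - 3) = 3*((-22/5)² - 3) = 3*(484/25 - 3) = 3*(409/25) = 1227/25 ≈ 49.080)
(383 + 206)*(400 + j) = (383 + 206)*(400 + 1227/25) = 589*(11227/25) = 6612703/25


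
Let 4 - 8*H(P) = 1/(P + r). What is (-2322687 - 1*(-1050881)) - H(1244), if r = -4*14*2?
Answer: -11517479663/9056 ≈ -1.2718e+6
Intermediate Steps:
r = -112 (r = -56*2 = -112)
H(P) = ½ - 1/(8*(-112 + P)) (H(P) = ½ - 1/(8*(P - 112)) = ½ - 1/(8*(-112 + P)))
(-2322687 - 1*(-1050881)) - H(1244) = (-2322687 - 1*(-1050881)) - (-449 + 4*1244)/(8*(-112 + 1244)) = (-2322687 + 1050881) - (-449 + 4976)/(8*1132) = -1271806 - 4527/(8*1132) = -1271806 - 1*4527/9056 = -1271806 - 4527/9056 = -11517479663/9056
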